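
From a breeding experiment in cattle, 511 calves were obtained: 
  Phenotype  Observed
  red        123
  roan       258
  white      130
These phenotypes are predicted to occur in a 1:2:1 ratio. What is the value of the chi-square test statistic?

0.241

The 1:2:1 ratio has 4 parts, so with N = 511 the expected counts are:
  red: 511 × 1/4 = 127.75
  roan: 511 × 2/4 = 255.5
  white: 511 × 1/4 = 127.75
χ² = Σ (O − E)² / E
  red: (123 − 127.75)² / 127.75 = 0.1766
  roan: (258 − 255.5)² / 255.5 = 0.0245
  white: (130 − 127.75)² / 127.75 = 0.0396
χ² = 0.1766 + 0.0245 + 0.0396 = 0.2407 ≈ 0.241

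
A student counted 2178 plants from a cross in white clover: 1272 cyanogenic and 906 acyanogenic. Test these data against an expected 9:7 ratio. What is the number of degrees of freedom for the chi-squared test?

A goodness-of-fit test with 2 phenotype classes has df = 2 − 1 = 1.

1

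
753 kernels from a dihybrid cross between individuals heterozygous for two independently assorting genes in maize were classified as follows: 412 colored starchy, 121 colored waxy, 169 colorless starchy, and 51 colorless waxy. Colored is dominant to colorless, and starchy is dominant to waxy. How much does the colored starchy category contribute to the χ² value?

0.316

A dihybrid F₂ with independent assortment and complete dominance at both loci gives a 9:3:3:1 phenotypic ratio.
Under the 9:3:3:1 hypothesis (Σ ratio = 16, N = 753):
  colored starchy: 753 × 9/16 = 423.5625
  colored waxy: 753 × 3/16 = 141.1875
  colorless starchy: 753 × 3/16 = 141.1875
  colorless waxy: 753 × 1/16 = 47.0625
Contribution of colored starchy: (412 − 423.5625)² / 423.5625 = 0.3156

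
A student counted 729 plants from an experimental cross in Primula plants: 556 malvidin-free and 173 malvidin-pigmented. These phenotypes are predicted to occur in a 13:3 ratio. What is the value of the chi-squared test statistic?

Expected counts for N = 729 under a 13:3 ratio (total parts = 16):
  malvidin-free: 729 × 13/16 = 592.3125
  malvidin-pigmented: 729 × 3/16 = 136.6875
χ² = Σ (O − E)² / E
  malvidin-free: (556 − 592.3125)² / 592.3125 = 2.2262
  malvidin-pigmented: (173 − 136.6875)² / 136.6875 = 9.6468
χ² = 2.2262 + 9.6468 = 11.873

11.873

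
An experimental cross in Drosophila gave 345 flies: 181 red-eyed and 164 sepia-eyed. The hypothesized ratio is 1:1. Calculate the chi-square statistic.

Expected counts for N = 345 under a 1:1 ratio (total parts = 2):
  red-eyed: 345 × 1/2 = 172.5
  sepia-eyed: 345 × 1/2 = 172.5
χ² = Σ (O − E)² / E
  red-eyed: (181 − 172.5)² / 172.5 = 0.4188
  sepia-eyed: (164 − 172.5)² / 172.5 = 0.4188
χ² = 0.4188 + 0.4188 = 0.8376 ≈ 0.838

0.838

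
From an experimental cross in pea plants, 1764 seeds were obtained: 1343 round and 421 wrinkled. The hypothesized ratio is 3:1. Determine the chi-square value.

1.209

Expected counts for N = 1764 under a 3:1 ratio (total parts = 4):
  round: 1764 × 3/4 = 1323
  wrinkled: 1764 × 1/4 = 441
χ² = Σ (O − E)² / E
  round: (1343 − 1323)² / 1323 = 0.3023
  wrinkled: (421 − 441)² / 441 = 0.9070
χ² = 0.3023 + 0.9070 = 1.2093 ≈ 1.209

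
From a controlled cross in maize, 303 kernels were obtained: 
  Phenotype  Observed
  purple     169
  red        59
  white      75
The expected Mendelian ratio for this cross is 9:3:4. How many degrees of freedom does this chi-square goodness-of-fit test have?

2

A goodness-of-fit test with 3 phenotype classes has df = 3 − 1 = 2.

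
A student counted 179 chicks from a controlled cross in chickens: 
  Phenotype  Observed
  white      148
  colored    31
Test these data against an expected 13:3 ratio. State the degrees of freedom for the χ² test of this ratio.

A goodness-of-fit test with 2 phenotype classes has df = 2 − 1 = 1.

1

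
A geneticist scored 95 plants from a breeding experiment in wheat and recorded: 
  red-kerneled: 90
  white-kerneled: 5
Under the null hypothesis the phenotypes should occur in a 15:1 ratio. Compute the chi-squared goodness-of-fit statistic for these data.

Total ratio parts = 16. Expected numbers out of 95:
  red-kerneled: 95 × 15/16 = 89.0625
  white-kerneled: 95 × 1/16 = 5.9375
χ² = Σ (O − E)² / E
  red-kerneled: (90 − 89.0625)² / 89.0625 = 0.0099
  white-kerneled: (5 − 5.9375)² / 5.9375 = 0.1480
χ² = 0.0099 + 0.1480 = 0.1579 ≈ 0.158

0.158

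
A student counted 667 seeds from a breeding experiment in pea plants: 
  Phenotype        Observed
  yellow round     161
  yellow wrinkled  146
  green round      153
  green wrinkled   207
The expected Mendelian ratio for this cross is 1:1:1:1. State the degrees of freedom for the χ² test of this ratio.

3

A goodness-of-fit test with 4 phenotype classes has df = 4 − 1 = 3.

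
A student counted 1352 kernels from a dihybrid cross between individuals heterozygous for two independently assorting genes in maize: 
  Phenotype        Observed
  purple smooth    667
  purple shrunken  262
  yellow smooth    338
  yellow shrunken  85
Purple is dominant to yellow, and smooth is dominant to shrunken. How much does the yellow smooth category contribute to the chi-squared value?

28.167

A dihybrid F₂ with independent assortment and complete dominance at both loci gives a 9:3:3:1 phenotypic ratio.
Expected counts for N = 1352 under a 9:3:3:1 ratio (total parts = 16):
  purple smooth: 1352 × 9/16 = 760.5
  purple shrunken: 1352 × 3/16 = 253.5
  yellow smooth: 1352 × 3/16 = 253.5
  yellow shrunken: 1352 × 1/16 = 84.5
Contribution of yellow smooth: (338 − 253.5)² / 253.5 = 28.1667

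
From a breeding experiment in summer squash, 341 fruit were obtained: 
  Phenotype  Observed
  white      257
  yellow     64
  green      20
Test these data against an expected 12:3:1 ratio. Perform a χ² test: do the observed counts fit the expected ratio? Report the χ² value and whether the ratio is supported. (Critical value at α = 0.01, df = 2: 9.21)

0.087; consistent

Expected counts for N = 341 under a 12:3:1 ratio (total parts = 16):
  white: 341 × 12/16 = 255.75
  yellow: 341 × 3/16 = 63.9375
  green: 341 × 1/16 = 21.3125
χ² = Σ (O − E)² / E
  white: (257 − 255.75)² / 255.75 = 0.0061
  yellow: (64 − 63.9375)² / 63.9375 = 0.0001
  green: (20 − 21.3125)² / 21.3125 = 0.0808
χ² = 0.0061 + 0.0001 + 0.0808 = 0.087
Degrees of freedom = 3 − 1 = 2; critical value at α = 0.01 is 9.21.
Since 0.087 < 9.21, we fail to reject the null hypothesis — the data are consistent with the 12:3:1 ratio.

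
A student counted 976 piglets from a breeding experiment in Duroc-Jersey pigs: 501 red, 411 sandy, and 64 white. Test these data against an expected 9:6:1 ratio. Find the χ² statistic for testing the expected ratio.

9.877

Total ratio parts = 16. Expected numbers out of 976:
  red: 976 × 9/16 = 549
  sandy: 976 × 6/16 = 366
  white: 976 × 1/16 = 61
χ² = Σ (O − E)² / E
  red: (501 − 549)² / 549 = 4.1967
  sandy: (411 − 366)² / 366 = 5.5328
  white: (64 − 61)² / 61 = 0.1475
χ² = 4.1967 + 5.5328 + 0.1475 = 9.877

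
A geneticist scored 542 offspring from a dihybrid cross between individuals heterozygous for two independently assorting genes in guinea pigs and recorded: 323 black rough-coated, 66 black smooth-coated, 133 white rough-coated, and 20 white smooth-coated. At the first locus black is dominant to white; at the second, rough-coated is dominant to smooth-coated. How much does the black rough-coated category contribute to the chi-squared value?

1.078

A dihybrid F₂ with independent assortment and complete dominance at both loci gives a 9:3:3:1 phenotypic ratio.
Expected counts for N = 542 under a 9:3:3:1 ratio (total parts = 16):
  black rough-coated: 542 × 9/16 = 304.875
  black smooth-coated: 542 × 3/16 = 101.625
  white rough-coated: 542 × 3/16 = 101.625
  white smooth-coated: 542 × 1/16 = 33.875
Contribution of black rough-coated: (323 − 304.875)² / 304.875 = 1.0775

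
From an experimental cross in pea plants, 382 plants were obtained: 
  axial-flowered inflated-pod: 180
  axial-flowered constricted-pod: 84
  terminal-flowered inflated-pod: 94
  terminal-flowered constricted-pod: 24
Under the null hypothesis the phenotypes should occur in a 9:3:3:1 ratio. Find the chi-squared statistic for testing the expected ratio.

Under the 9:3:3:1 hypothesis (Σ ratio = 16, N = 382):
  axial-flowered inflated-pod: 382 × 9/16 = 214.875
  axial-flowered constricted-pod: 382 × 3/16 = 71.625
  terminal-flowered inflated-pod: 382 × 3/16 = 71.625
  terminal-flowered constricted-pod: 382 × 1/16 = 23.875
χ² = Σ (O − E)² / E
  axial-flowered inflated-pod: (180 − 214.875)² / 214.875 = 5.6603
  axial-flowered constricted-pod: (84 − 71.625)² / 71.625 = 2.1381
  terminal-flowered inflated-pod: (94 − 71.625)² / 71.625 = 6.9897
  terminal-flowered constricted-pod: (24 − 23.875)² / 23.875 = 0.0007
χ² = 5.6603 + 2.1381 + 6.9897 + 0.0007 = 14.7888 ≈ 14.789

14.789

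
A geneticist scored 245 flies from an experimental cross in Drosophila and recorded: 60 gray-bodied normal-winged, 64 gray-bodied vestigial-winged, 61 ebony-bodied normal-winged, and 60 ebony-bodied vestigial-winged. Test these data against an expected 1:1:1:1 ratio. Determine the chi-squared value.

The 1:1:1:1 ratio has 4 parts, so with N = 245 the expected counts are:
  gray-bodied normal-winged: 245 × 1/4 = 61.25
  gray-bodied vestigial-winged: 245 × 1/4 = 61.25
  ebony-bodied normal-winged: 245 × 1/4 = 61.25
  ebony-bodied vestigial-winged: 245 × 1/4 = 61.25
χ² = Σ (O − E)² / E
  gray-bodied normal-winged: (60 − 61.25)² / 61.25 = 0.0255
  gray-bodied vestigial-winged: (64 − 61.25)² / 61.25 = 0.1235
  ebony-bodied normal-winged: (61 − 61.25)² / 61.25 = 0.0010
  ebony-bodied vestigial-winged: (60 − 61.25)² / 61.25 = 0.0255
χ² = 0.0255 + 0.1235 + 0.0010 + 0.0255 = 0.1755 ≈ 0.176

0.176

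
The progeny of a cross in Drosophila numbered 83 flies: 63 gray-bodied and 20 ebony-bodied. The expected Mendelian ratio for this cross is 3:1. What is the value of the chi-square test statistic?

0.036

Under the 3:1 hypothesis (Σ ratio = 4, N = 83):
  gray-bodied: 83 × 3/4 = 62.25
  ebony-bodied: 83 × 1/4 = 20.75
χ² = Σ (O − E)² / E
  gray-bodied: (63 − 62.25)² / 62.25 = 0.0090
  ebony-bodied: (20 − 20.75)² / 20.75 = 0.0271
χ² = 0.0090 + 0.0271 = 0.0361 ≈ 0.036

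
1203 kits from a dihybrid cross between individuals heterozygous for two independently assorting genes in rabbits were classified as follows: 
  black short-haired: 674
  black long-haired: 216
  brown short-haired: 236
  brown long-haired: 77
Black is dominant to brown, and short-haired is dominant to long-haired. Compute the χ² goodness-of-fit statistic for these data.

A dihybrid F₂ with independent assortment and complete dominance at both loci gives a 9:3:3:1 phenotypic ratio.
Under the 9:3:3:1 hypothesis (Σ ratio = 16, N = 1203):
  black short-haired: 1203 × 9/16 = 676.6875
  black long-haired: 1203 × 3/16 = 225.5625
  brown short-haired: 1203 × 3/16 = 225.5625
  brown long-haired: 1203 × 1/16 = 75.1875
χ² = Σ (O − E)² / E
  black short-haired: (674 − 676.6875)² / 676.6875 = 0.0107
  black long-haired: (216 − 225.5625)² / 225.5625 = 0.4054
  brown short-haired: (236 − 225.5625)² / 225.5625 = 0.4830
  brown long-haired: (77 − 75.1875)² / 75.1875 = 0.0437
χ² = 0.0107 + 0.4054 + 0.4830 + 0.0437 = 0.9428 ≈ 0.943

0.943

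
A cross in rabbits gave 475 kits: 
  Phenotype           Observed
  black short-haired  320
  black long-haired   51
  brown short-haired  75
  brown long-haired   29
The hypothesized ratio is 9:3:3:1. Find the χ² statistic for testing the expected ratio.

28.942

The 9:3:3:1 ratio has 16 parts, so with N = 475 the expected counts are:
  black short-haired: 475 × 9/16 = 267.1875
  black long-haired: 475 × 3/16 = 89.0625
  brown short-haired: 475 × 3/16 = 89.0625
  brown long-haired: 475 × 1/16 = 29.6875
χ² = Σ (O − E)² / E
  black short-haired: (320 − 267.1875)² / 267.1875 = 10.4390
  black long-haired: (51 − 89.0625)² / 89.0625 = 16.2667
  brown short-haired: (75 − 89.0625)² / 89.0625 = 2.2204
  brown long-haired: (29 − 29.6875)² / 29.6875 = 0.0159
χ² = 10.4390 + 16.2667 + 2.2204 + 0.0159 = 28.942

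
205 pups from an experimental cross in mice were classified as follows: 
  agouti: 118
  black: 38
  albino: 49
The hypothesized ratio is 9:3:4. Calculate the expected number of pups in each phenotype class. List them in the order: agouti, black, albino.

Total ratio parts = 16. Expected numbers out of 205:
  agouti: 205 × 9/16 = 115.3125
  black: 205 × 3/16 = 38.4375
  albino: 205 × 4/16 = 51.25

115.3125, 38.4375, 51.25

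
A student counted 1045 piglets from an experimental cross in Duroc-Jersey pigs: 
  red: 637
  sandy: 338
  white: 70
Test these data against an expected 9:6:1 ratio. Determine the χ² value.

Expected counts for N = 1045 under a 9:6:1 ratio (total parts = 16):
  red: 1045 × 9/16 = 587.8125
  sandy: 1045 × 6/16 = 391.875
  white: 1045 × 1/16 = 65.3125
χ² = Σ (O − E)² / E
  red: (637 − 587.8125)² / 587.8125 = 4.1160
  sandy: (338 − 391.875)² / 391.875 = 7.4067
  white: (70 − 65.3125)² / 65.3125 = 0.3364
χ² = 4.1160 + 7.4067 + 0.3364 = 11.8591 ≈ 11.859

11.859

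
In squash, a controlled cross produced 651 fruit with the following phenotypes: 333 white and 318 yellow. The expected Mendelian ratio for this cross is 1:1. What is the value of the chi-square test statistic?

0.346

Expected counts for N = 651 under a 1:1 ratio (total parts = 2):
  white: 651 × 1/2 = 325.5
  yellow: 651 × 1/2 = 325.5
χ² = Σ (O − E)² / E
  white: (333 − 325.5)² / 325.5 = 0.1728
  yellow: (318 − 325.5)² / 325.5 = 0.1728
χ² = 0.1728 + 0.1728 = 0.3456 ≈ 0.346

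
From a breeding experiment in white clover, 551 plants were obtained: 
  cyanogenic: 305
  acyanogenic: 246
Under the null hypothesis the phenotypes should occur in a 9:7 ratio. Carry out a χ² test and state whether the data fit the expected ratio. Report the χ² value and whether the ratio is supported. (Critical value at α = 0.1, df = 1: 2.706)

Under the 9:7 hypothesis (Σ ratio = 16, N = 551):
  cyanogenic: 551 × 9/16 = 309.9375
  acyanogenic: 551 × 7/16 = 241.0625
χ² = Σ (O − E)² / E
  cyanogenic: (305 − 309.9375)² / 309.9375 = 0.0787
  acyanogenic: (246 − 241.0625)² / 241.0625 = 0.1011
χ² = 0.0787 + 0.1011 = 0.1798 ≈ 0.180
Degrees of freedom = 2 − 1 = 1; critical value at α = 0.1 is 2.706.
Since 0.180 < 2.706, we fail to reject the null hypothesis — the data are consistent with the 9:7 ratio.

0.180; consistent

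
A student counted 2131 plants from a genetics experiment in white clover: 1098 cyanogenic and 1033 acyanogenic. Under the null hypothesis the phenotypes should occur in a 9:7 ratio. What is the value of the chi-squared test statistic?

19.332

Total ratio parts = 16. Expected numbers out of 2131:
  cyanogenic: 2131 × 9/16 = 1198.6875
  acyanogenic: 2131 × 7/16 = 932.3125
χ² = Σ (O − E)² / E
  cyanogenic: (1098 − 1198.6875)² / 1198.6875 = 8.4576
  acyanogenic: (1033 − 932.3125)² / 932.3125 = 10.8740
χ² = 8.4576 + 10.8740 = 19.3316 ≈ 19.332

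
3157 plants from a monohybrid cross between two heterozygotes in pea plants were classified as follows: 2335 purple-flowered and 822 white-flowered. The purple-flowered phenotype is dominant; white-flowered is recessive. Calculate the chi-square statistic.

For a monohybrid cross between heterozygotes with complete dominance, the expected phenotypic ratio is 3:1.
The 3:1 ratio has 4 parts, so with N = 3157 the expected counts are:
  purple-flowered: 3157 × 3/4 = 2367.75
  white-flowered: 3157 × 1/4 = 789.25
χ² = Σ (O − E)² / E
  purple-flowered: (2335 − 2367.75)² / 2367.75 = 0.4530
  white-flowered: (822 − 789.25)² / 789.25 = 1.3590
χ² = 0.4530 + 1.3590 = 1.812

1.812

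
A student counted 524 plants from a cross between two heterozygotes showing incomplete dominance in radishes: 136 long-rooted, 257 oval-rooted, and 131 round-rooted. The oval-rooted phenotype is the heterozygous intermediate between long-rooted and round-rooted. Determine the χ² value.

With incomplete dominance, a heterozygote × heterozygote cross gives a 1:2:1 phenotypic ratio.
Under the 1:2:1 hypothesis (Σ ratio = 4, N = 524):
  long-rooted: 524 × 1/4 = 131
  oval-rooted: 524 × 2/4 = 262
  round-rooted: 524 × 1/4 = 131
χ² = Σ (O − E)² / E
  long-rooted: (136 − 131)² / 131 = 0.1908
  oval-rooted: (257 − 262)² / 262 = 0.0954
  round-rooted: (131 − 131)² / 131 = 0.0000
χ² = 0.1908 + 0.0954 + 0.0000 = 0.2862 ≈ 0.286

0.286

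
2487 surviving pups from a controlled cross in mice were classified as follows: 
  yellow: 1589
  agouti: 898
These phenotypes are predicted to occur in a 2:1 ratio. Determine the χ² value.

8.615

Total ratio parts = 3. Expected numbers out of 2487:
  yellow: 2487 × 2/3 = 1658
  agouti: 2487 × 1/3 = 829
χ² = Σ (O − E)² / E
  yellow: (1589 − 1658)² / 1658 = 2.8715
  agouti: (898 − 829)² / 829 = 5.7431
χ² = 2.8715 + 5.7431 = 8.6146 ≈ 8.615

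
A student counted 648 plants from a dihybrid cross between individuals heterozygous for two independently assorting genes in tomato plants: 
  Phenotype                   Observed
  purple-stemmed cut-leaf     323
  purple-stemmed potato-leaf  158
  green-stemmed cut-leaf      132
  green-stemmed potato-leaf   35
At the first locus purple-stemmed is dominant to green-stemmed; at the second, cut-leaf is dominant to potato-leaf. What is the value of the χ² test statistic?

A dihybrid F₂ with independent assortment and complete dominance at both loci gives a 9:3:3:1 phenotypic ratio.
The 9:3:3:1 ratio has 16 parts, so with N = 648 the expected counts are:
  purple-stemmed cut-leaf: 648 × 9/16 = 364.5
  purple-stemmed potato-leaf: 648 × 3/16 = 121.5
  green-stemmed cut-leaf: 648 × 3/16 = 121.5
  green-stemmed potato-leaf: 648 × 1/16 = 40.5
χ² = Σ (O − E)² / E
  purple-stemmed cut-leaf: (323 − 364.5)² / 364.5 = 4.7250
  purple-stemmed potato-leaf: (158 − 121.5)² / 121.5 = 10.9650
  green-stemmed cut-leaf: (132 − 121.5)² / 121.5 = 0.9074
  green-stemmed potato-leaf: (35 − 40.5)² / 40.5 = 0.7469
χ² = 4.7250 + 10.9650 + 0.9074 + 0.7469 = 17.3443 ≈ 17.344

17.344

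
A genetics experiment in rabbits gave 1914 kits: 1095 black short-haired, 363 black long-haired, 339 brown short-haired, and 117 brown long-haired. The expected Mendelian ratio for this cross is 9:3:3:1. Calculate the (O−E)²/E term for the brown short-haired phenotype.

1.101

Under the 9:3:3:1 hypothesis (Σ ratio = 16, N = 1914):
  black short-haired: 1914 × 9/16 = 1076.625
  black long-haired: 1914 × 3/16 = 358.875
  brown short-haired: 1914 × 3/16 = 358.875
  brown long-haired: 1914 × 1/16 = 119.625
Contribution of brown short-haired: (339 − 358.875)² / 358.875 = 1.1007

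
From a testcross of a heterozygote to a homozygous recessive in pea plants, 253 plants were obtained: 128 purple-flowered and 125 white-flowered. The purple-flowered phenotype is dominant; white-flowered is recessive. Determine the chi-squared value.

0.036

A testcross of a heterozygote (Aa × aa) gives a 1:1 phenotypic ratio.
Expected counts for N = 253 under a 1:1 ratio (total parts = 2):
  purple-flowered: 253 × 1/2 = 126.5
  white-flowered: 253 × 1/2 = 126.5
χ² = Σ (O − E)² / E
  purple-flowered: (128 − 126.5)² / 126.5 = 0.0178
  white-flowered: (125 − 126.5)² / 126.5 = 0.0178
χ² = 0.0178 + 0.0178 = 0.0356 ≈ 0.036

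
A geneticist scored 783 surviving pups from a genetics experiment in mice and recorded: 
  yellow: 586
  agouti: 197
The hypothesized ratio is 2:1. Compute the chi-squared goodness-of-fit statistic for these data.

Under the 2:1 hypothesis (Σ ratio = 3, N = 783):
  yellow: 783 × 2/3 = 522
  agouti: 783 × 1/3 = 261
χ² = Σ (O − E)² / E
  yellow: (586 − 522)² / 522 = 7.8467
  agouti: (197 − 261)² / 261 = 15.6935
χ² = 7.8467 + 15.6935 = 23.5402 ≈ 23.540

23.540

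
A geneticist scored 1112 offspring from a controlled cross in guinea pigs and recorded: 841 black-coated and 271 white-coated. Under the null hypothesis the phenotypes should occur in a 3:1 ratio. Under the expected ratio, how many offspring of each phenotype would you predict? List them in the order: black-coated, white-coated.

834, 278

Under the 3:1 hypothesis (Σ ratio = 4, N = 1112):
  black-coated: 1112 × 3/4 = 834
  white-coated: 1112 × 1/4 = 278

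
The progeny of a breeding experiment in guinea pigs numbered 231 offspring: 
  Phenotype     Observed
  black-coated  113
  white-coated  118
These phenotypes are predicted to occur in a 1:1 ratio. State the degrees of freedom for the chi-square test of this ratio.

1

A goodness-of-fit test with 2 phenotype classes has df = 2 − 1 = 1.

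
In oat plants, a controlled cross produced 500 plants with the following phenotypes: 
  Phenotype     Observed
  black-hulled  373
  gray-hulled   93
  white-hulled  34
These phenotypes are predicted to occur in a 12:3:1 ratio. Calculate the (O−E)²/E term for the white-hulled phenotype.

0.242

Total ratio parts = 16. Expected numbers out of 500:
  black-hulled: 500 × 12/16 = 375
  gray-hulled: 500 × 3/16 = 93.75
  white-hulled: 500 × 1/16 = 31.25
Contribution of white-hulled: (34 − 31.25)² / 31.25 = 0.2420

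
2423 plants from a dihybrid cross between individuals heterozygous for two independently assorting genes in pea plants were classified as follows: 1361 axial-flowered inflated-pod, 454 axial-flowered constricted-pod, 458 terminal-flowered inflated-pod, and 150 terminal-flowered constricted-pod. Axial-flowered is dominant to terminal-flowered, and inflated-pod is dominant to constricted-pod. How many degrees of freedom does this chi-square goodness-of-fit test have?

3

A dihybrid F₂ with independent assortment and complete dominance at both loci gives a 9:3:3:1 phenotypic ratio.
A goodness-of-fit test with 4 phenotype classes has df = 4 − 1 = 3.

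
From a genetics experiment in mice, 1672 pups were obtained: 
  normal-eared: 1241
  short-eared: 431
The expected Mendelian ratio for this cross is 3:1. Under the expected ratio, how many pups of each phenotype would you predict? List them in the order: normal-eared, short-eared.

The 3:1 ratio has 4 parts, so with N = 1672 the expected counts are:
  normal-eared: 1672 × 3/4 = 1254
  short-eared: 1672 × 1/4 = 418

1254, 418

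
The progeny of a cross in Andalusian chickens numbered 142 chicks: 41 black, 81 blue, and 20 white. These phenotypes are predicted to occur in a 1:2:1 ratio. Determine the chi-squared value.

9.028

Under the 1:2:1 hypothesis (Σ ratio = 4, N = 142):
  black: 142 × 1/4 = 35.5
  blue: 142 × 2/4 = 71
  white: 142 × 1/4 = 35.5
χ² = Σ (O − E)² / E
  black: (41 − 35.5)² / 35.5 = 0.8521
  blue: (81 − 71)² / 71 = 1.4085
  white: (20 − 35.5)² / 35.5 = 6.7676
χ² = 0.8521 + 1.4085 + 6.7676 = 9.0282 ≈ 9.028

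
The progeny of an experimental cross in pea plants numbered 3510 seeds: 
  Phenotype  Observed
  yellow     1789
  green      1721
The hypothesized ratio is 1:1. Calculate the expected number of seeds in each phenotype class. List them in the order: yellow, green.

The 1:1 ratio has 2 parts, so with N = 3510 the expected counts are:
  yellow: 3510 × 1/2 = 1755
  green: 3510 × 1/2 = 1755

1755, 1755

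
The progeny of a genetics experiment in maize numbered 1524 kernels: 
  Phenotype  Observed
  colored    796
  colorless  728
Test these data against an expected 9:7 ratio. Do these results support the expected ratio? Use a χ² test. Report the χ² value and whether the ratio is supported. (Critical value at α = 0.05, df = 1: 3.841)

Under the 9:7 hypothesis (Σ ratio = 16, N = 1524):
  colored: 1524 × 9/16 = 857.25
  colorless: 1524 × 7/16 = 666.75
χ² = Σ (O − E)² / E
  colored: (796 − 857.25)² / 857.25 = 4.3763
  colorless: (728 − 666.75)² / 666.75 = 5.6266
χ² = 4.3763 + 5.6266 = 10.0029 ≈ 10.003
Degrees of freedom = 2 − 1 = 1; critical value at α = 0.05 is 3.841.
Since 10.003 > 3.841, we reject the null hypothesis — the data do not fit the 9:7 ratio.

10.003; not consistent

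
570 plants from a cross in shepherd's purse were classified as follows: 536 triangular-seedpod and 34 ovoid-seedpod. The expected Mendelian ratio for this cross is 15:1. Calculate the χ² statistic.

0.079

Expected counts for N = 570 under a 15:1 ratio (total parts = 16):
  triangular-seedpod: 570 × 15/16 = 534.375
  ovoid-seedpod: 570 × 1/16 = 35.625
χ² = Σ (O − E)² / E
  triangular-seedpod: (536 − 534.375)² / 534.375 = 0.0049
  ovoid-seedpod: (34 − 35.625)² / 35.625 = 0.0741
χ² = 0.0049 + 0.0741 = 0.079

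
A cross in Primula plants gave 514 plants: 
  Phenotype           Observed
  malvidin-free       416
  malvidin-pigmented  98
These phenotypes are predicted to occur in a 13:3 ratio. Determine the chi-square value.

0.034

Under the 13:3 hypothesis (Σ ratio = 16, N = 514):
  malvidin-free: 514 × 13/16 = 417.625
  malvidin-pigmented: 514 × 3/16 = 96.375
χ² = Σ (O − E)² / E
  malvidin-free: (416 − 417.625)² / 417.625 = 0.0063
  malvidin-pigmented: (98 − 96.375)² / 96.375 = 0.0274
χ² = 0.0063 + 0.0274 = 0.0337 ≈ 0.034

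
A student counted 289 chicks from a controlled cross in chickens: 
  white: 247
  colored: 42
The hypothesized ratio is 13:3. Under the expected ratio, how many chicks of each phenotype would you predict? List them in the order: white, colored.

Under the 13:3 hypothesis (Σ ratio = 16, N = 289):
  white: 289 × 13/16 = 234.8125
  colored: 289 × 3/16 = 54.1875

234.8125, 54.1875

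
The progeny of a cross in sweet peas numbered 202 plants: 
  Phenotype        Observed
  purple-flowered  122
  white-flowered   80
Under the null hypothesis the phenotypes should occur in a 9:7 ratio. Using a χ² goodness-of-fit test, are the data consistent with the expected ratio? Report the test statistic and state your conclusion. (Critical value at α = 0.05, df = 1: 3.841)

1.411; consistent

Under the 9:7 hypothesis (Σ ratio = 16, N = 202):
  purple-flowered: 202 × 9/16 = 113.625
  white-flowered: 202 × 7/16 = 88.375
χ² = Σ (O − E)² / E
  purple-flowered: (122 − 113.625)² / 113.625 = 0.6173
  white-flowered: (80 − 88.375)² / 88.375 = 0.7937
χ² = 0.6173 + 0.7937 = 1.411
Degrees of freedom = 2 − 1 = 1; critical value at α = 0.05 is 3.841.
Since 1.411 < 3.841, we fail to reject the null hypothesis — the data are consistent with the 9:7 ratio.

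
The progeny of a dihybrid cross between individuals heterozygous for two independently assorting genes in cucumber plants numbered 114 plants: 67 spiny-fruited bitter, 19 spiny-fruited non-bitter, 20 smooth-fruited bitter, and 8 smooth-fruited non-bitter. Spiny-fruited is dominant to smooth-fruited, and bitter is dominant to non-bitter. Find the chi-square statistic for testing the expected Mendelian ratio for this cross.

0.589

A dihybrid F₂ with independent assortment and complete dominance at both loci gives a 9:3:3:1 phenotypic ratio.
Total ratio parts = 16. Expected numbers out of 114:
  spiny-fruited bitter: 114 × 9/16 = 64.125
  spiny-fruited non-bitter: 114 × 3/16 = 21.375
  smooth-fruited bitter: 114 × 3/16 = 21.375
  smooth-fruited non-bitter: 114 × 1/16 = 7.125
χ² = Σ (O − E)² / E
  spiny-fruited bitter: (67 − 64.125)² / 64.125 = 0.1289
  spiny-fruited non-bitter: (19 − 21.375)² / 21.375 = 0.2639
  smooth-fruited bitter: (20 − 21.375)² / 21.375 = 0.0885
  smooth-fruited non-bitter: (8 − 7.125)² / 7.125 = 0.1075
χ² = 0.1289 + 0.2639 + 0.0885 + 0.1075 = 0.5888 ≈ 0.589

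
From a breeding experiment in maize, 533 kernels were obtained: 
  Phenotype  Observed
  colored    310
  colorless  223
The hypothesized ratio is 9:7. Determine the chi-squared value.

0.791

The 9:7 ratio has 16 parts, so with N = 533 the expected counts are:
  colored: 533 × 9/16 = 299.8125
  colorless: 533 × 7/16 = 233.1875
χ² = Σ (O − E)² / E
  colored: (310 − 299.8125)² / 299.8125 = 0.3462
  colorless: (223 − 233.1875)² / 233.1875 = 0.4451
χ² = 0.3462 + 0.4451 = 0.7913 ≈ 0.791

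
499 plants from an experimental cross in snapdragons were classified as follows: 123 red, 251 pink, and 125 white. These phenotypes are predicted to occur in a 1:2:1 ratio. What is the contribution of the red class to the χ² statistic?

Total ratio parts = 4. Expected numbers out of 499:
  red: 499 × 1/4 = 124.75
  pink: 499 × 2/4 = 249.5
  white: 499 × 1/4 = 124.75
Contribution of red: (123 − 124.75)² / 124.75 = 0.0245

0.025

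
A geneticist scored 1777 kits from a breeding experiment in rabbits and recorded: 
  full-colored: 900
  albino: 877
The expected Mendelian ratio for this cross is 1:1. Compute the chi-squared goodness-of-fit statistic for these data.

0.298

The 1:1 ratio has 2 parts, so with N = 1777 the expected counts are:
  full-colored: 1777 × 1/2 = 888.5
  albino: 1777 × 1/2 = 888.5
χ² = Σ (O − E)² / E
  full-colored: (900 − 888.5)² / 888.5 = 0.1488
  albino: (877 − 888.5)² / 888.5 = 0.1488
χ² = 0.1488 + 0.1488 = 0.2976 ≈ 0.298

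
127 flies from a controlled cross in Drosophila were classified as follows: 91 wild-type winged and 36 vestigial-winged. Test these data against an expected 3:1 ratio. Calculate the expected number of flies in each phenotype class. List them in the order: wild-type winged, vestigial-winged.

Total ratio parts = 4. Expected numbers out of 127:
  wild-type winged: 127 × 3/4 = 95.25
  vestigial-winged: 127 × 1/4 = 31.75

95.25, 31.75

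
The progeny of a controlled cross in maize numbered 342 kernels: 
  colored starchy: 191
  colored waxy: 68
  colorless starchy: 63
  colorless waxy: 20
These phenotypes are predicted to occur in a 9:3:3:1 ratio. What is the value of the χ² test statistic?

0.352

The 9:3:3:1 ratio has 16 parts, so with N = 342 the expected counts are:
  colored starchy: 342 × 9/16 = 192.375
  colored waxy: 342 × 3/16 = 64.125
  colorless starchy: 342 × 3/16 = 64.125
  colorless waxy: 342 × 1/16 = 21.375
χ² = Σ (O − E)² / E
  colored starchy: (191 − 192.375)² / 192.375 = 0.0098
  colored waxy: (68 − 64.125)² / 64.125 = 0.2342
  colorless starchy: (63 − 64.125)² / 64.125 = 0.0197
  colorless waxy: (20 − 21.375)² / 21.375 = 0.0885
χ² = 0.0098 + 0.2342 + 0.0197 + 0.0885 = 0.3522 ≈ 0.352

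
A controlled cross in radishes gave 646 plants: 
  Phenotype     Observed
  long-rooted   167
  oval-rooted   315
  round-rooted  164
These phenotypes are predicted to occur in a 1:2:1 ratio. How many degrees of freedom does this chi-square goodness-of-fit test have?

A goodness-of-fit test with 3 phenotype classes has df = 3 − 1 = 2.

2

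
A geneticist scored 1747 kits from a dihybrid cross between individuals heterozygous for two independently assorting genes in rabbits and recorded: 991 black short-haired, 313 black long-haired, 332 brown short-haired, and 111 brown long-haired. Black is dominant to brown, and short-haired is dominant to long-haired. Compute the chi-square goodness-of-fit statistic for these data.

0.808

A dihybrid F₂ with independent assortment and complete dominance at both loci gives a 9:3:3:1 phenotypic ratio.
The 9:3:3:1 ratio has 16 parts, so with N = 1747 the expected counts are:
  black short-haired: 1747 × 9/16 = 982.6875
  black long-haired: 1747 × 3/16 = 327.5625
  brown short-haired: 1747 × 3/16 = 327.5625
  brown long-haired: 1747 × 1/16 = 109.1875
χ² = Σ (O − E)² / E
  black short-haired: (991 − 982.6875)² / 982.6875 = 0.0703
  black long-haired: (313 − 327.5625)² / 327.5625 = 0.6474
  brown short-haired: (332 − 327.5625)² / 327.5625 = 0.0601
  brown long-haired: (111 − 109.1875)² / 109.1875 = 0.0301
χ² = 0.0703 + 0.6474 + 0.0601 + 0.0301 = 0.8079 ≈ 0.808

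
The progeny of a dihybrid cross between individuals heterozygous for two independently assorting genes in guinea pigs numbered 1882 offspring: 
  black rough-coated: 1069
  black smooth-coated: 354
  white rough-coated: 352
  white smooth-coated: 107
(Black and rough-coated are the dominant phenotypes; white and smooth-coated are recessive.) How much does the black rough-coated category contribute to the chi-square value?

A dihybrid F₂ with independent assortment and complete dominance at both loci gives a 9:3:3:1 phenotypic ratio.
Under the 9:3:3:1 hypothesis (Σ ratio = 16, N = 1882):
  black rough-coated: 1882 × 9/16 = 1058.625
  black smooth-coated: 1882 × 3/16 = 352.875
  white rough-coated: 1882 × 3/16 = 352.875
  white smooth-coated: 1882 × 1/16 = 117.625
Contribution of black rough-coated: (1069 − 1058.625)² / 1058.625 = 0.1017

0.102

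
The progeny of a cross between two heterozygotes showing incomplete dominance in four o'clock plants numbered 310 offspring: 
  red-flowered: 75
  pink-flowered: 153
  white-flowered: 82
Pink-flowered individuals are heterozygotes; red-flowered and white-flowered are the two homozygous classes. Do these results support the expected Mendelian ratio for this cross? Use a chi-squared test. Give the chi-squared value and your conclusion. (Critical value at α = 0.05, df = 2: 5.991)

0.368; consistent

With incomplete dominance, a heterozygote × heterozygote cross gives a 1:2:1 phenotypic ratio.
Expected counts for N = 310 under a 1:2:1 ratio (total parts = 4):
  red-flowered: 310 × 1/4 = 77.5
  pink-flowered: 310 × 2/4 = 155
  white-flowered: 310 × 1/4 = 77.5
χ² = Σ (O − E)² / E
  red-flowered: (75 − 77.5)² / 77.5 = 0.0806
  pink-flowered: (153 − 155)² / 155 = 0.0258
  white-flowered: (82 − 77.5)² / 77.5 = 0.2613
χ² = 0.0806 + 0.0258 + 0.2613 = 0.3677 ≈ 0.368
Degrees of freedom = 3 − 1 = 2; critical value at α = 0.05 is 5.991.
Since 0.368 < 5.991, we fail to reject the null hypothesis — the data are consistent with the 1:2:1 ratio.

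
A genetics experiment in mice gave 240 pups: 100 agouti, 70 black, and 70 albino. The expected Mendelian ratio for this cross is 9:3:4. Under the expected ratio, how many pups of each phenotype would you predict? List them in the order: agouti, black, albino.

135, 45, 60

Total ratio parts = 16. Expected numbers out of 240:
  agouti: 240 × 9/16 = 135
  black: 240 × 3/16 = 45
  albino: 240 × 4/16 = 60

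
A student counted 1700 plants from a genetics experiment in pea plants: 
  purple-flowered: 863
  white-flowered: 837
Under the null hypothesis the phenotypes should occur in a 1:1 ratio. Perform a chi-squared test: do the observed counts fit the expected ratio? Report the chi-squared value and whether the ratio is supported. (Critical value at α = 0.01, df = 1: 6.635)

Total ratio parts = 2. Expected numbers out of 1700:
  purple-flowered: 1700 × 1/2 = 850
  white-flowered: 1700 × 1/2 = 850
χ² = Σ (O − E)² / E
  purple-flowered: (863 − 850)² / 850 = 0.1988
  white-flowered: (837 − 850)² / 850 = 0.1988
χ² = 0.1988 + 0.1988 = 0.3976 ≈ 0.398
Degrees of freedom = 2 − 1 = 1; critical value at α = 0.01 is 6.635.
Since 0.398 < 6.635, we fail to reject the null hypothesis — the data are consistent with the 1:1 ratio.

0.398; consistent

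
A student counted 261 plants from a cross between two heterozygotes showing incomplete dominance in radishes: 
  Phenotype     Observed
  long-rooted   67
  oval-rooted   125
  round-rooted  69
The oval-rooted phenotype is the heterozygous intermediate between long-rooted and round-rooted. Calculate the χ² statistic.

With incomplete dominance, a heterozygote × heterozygote cross gives a 1:2:1 phenotypic ratio.
Under the 1:2:1 hypothesis (Σ ratio = 4, N = 261):
  long-rooted: 261 × 1/4 = 65.25
  oval-rooted: 261 × 2/4 = 130.5
  round-rooted: 261 × 1/4 = 65.25
χ² = Σ (O − E)² / E
  long-rooted: (67 − 65.25)² / 65.25 = 0.0469
  oval-rooted: (125 − 130.5)² / 130.5 = 0.2318
  round-rooted: (69 − 65.25)² / 65.25 = 0.2155
χ² = 0.0469 + 0.2318 + 0.2155 = 0.4942 ≈ 0.494

0.494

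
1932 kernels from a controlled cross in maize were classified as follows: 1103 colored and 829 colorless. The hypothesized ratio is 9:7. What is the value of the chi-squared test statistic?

Under the 9:7 hypothesis (Σ ratio = 16, N = 1932):
  colored: 1932 × 9/16 = 1086.75
  colorless: 1932 × 7/16 = 845.25
χ² = Σ (O − E)² / E
  colored: (1103 − 1086.75)² / 1086.75 = 0.2430
  colorless: (829 − 845.25)² / 845.25 = 0.3124
χ² = 0.2430 + 0.3124 = 0.5554 ≈ 0.555

0.555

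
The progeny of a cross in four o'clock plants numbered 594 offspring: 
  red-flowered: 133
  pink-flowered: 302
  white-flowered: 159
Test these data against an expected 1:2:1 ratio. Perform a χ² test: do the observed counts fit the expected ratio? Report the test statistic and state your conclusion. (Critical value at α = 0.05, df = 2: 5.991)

2.444; consistent

Total ratio parts = 4. Expected numbers out of 594:
  red-flowered: 594 × 1/4 = 148.5
  pink-flowered: 594 × 2/4 = 297
  white-flowered: 594 × 1/4 = 148.5
χ² = Σ (O − E)² / E
  red-flowered: (133 − 148.5)² / 148.5 = 1.6178
  pink-flowered: (302 − 297)² / 297 = 0.0842
  white-flowered: (159 − 148.5)² / 148.5 = 0.7424
χ² = 1.6178 + 0.0842 + 0.7424 = 2.4444 ≈ 2.444
Degrees of freedom = 3 − 1 = 2; critical value at α = 0.05 is 5.991.
Since 2.444 < 5.991, we fail to reject the null hypothesis — the data are consistent with the 1:2:1 ratio.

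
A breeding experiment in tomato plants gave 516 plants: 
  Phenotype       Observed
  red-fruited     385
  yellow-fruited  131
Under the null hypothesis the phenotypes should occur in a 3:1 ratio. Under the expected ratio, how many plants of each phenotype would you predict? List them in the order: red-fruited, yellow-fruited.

387, 129

The 3:1 ratio has 4 parts, so with N = 516 the expected counts are:
  red-fruited: 516 × 3/4 = 387
  yellow-fruited: 516 × 1/4 = 129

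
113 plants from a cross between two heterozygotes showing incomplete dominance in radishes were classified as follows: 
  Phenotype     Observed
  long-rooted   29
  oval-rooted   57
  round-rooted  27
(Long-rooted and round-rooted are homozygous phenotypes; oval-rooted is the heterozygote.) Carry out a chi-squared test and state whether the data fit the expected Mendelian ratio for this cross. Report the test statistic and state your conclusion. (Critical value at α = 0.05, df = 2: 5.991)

With incomplete dominance, a heterozygote × heterozygote cross gives a 1:2:1 phenotypic ratio.
The 1:2:1 ratio has 4 parts, so with N = 113 the expected counts are:
  long-rooted: 113 × 1/4 = 28.25
  oval-rooted: 113 × 2/4 = 56.5
  round-rooted: 113 × 1/4 = 28.25
χ² = Σ (O − E)² / E
  long-rooted: (29 − 28.25)² / 28.25 = 0.0199
  oval-rooted: (57 − 56.5)² / 56.5 = 0.0044
  round-rooted: (27 − 28.25)² / 28.25 = 0.0553
χ² = 0.0199 + 0.0044 + 0.0553 = 0.0796 ≈ 0.080
Degrees of freedom = 3 − 1 = 2; critical value at α = 0.05 is 5.991.
Since 0.080 < 5.991, we fail to reject the null hypothesis — the data are consistent with the 1:2:1 ratio.

0.080; consistent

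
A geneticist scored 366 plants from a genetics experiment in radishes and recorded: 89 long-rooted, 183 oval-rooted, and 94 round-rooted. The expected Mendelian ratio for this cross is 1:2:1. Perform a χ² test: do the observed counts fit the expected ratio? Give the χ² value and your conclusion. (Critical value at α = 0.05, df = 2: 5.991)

The 1:2:1 ratio has 4 parts, so with N = 366 the expected counts are:
  long-rooted: 366 × 1/4 = 91.5
  oval-rooted: 366 × 2/4 = 183
  round-rooted: 366 × 1/4 = 91.5
χ² = Σ (O − E)² / E
  long-rooted: (89 − 91.5)² / 91.5 = 0.0683
  oval-rooted: (183 − 183)² / 183 = 0.0000
  round-rooted: (94 − 91.5)² / 91.5 = 0.0683
χ² = 0.0683 + 0.0000 + 0.0683 = 0.1366 ≈ 0.137
Degrees of freedom = 3 − 1 = 2; critical value at α = 0.05 is 5.991.
Since 0.137 < 5.991, we fail to reject the null hypothesis — the data are consistent with the 1:2:1 ratio.

0.137; consistent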